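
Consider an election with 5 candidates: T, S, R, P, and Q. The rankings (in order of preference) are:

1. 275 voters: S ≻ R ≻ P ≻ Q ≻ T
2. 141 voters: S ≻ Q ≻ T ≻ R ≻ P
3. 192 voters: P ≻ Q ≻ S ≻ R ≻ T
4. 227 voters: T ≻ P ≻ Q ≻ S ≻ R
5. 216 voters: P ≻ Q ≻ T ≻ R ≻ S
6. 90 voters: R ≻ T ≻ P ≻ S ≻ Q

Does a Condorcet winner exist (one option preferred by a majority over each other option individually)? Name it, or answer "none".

P vs T: 683–458 for P.
P vs S: 725–416 for P.
P vs R: 635–506 for P.
P vs Q: 1000–141 for P.
P beats every other option head-to-head.

P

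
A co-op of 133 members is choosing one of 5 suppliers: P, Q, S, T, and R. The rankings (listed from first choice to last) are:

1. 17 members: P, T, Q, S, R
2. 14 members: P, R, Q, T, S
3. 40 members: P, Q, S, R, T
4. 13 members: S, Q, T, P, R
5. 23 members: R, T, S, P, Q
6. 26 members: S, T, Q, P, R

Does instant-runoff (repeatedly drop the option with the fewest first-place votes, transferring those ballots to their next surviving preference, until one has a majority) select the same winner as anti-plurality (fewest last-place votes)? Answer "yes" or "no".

yes

Instant-runoff — R1 P 71, Q 0, S 39, T 0, R 23 (P winner). Winner: P.
Anti-plurality — last-place votes: P 0, Q 23, S 14, T 40, R 56. Winner: P.
The two methods agree.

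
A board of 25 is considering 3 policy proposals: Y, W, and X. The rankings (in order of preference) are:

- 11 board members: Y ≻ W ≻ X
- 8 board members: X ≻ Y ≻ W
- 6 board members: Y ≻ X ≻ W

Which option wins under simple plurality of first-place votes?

First-place votes: Y 17, W 0, X 8.
Y has the most first-place votes.

Y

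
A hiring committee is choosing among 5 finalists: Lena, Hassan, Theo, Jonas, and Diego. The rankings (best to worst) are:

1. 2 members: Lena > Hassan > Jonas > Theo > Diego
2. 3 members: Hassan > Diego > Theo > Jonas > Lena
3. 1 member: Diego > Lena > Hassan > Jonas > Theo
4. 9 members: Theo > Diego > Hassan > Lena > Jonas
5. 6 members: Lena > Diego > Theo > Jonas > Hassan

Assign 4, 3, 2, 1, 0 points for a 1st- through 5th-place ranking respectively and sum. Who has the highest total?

Diego

Lena: 2·4 + 3·0 + 1·3 + 9·1 + 6·4 = 44
Hassan: 2·3 + 3·4 + 1·2 + 9·2 + 6·0 = 38
Theo: 2·1 + 3·2 + 1·0 + 9·4 + 6·2 = 56
Jonas: 2·2 + 3·1 + 1·1 + 9·0 + 6·1 = 14
Diego: 2·0 + 3·3 + 1·4 + 9·3 + 6·3 = 58
Diego has the highest Borda score (58).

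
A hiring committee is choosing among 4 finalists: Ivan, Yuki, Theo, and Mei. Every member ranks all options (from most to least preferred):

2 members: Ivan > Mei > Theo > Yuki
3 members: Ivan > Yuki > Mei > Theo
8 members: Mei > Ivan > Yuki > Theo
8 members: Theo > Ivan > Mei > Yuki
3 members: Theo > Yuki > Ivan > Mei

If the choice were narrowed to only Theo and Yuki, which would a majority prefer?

Voters preferring Theo to Yuki: 13; preferring Yuki to Theo: 11.
Theo wins the head-to-head.

Theo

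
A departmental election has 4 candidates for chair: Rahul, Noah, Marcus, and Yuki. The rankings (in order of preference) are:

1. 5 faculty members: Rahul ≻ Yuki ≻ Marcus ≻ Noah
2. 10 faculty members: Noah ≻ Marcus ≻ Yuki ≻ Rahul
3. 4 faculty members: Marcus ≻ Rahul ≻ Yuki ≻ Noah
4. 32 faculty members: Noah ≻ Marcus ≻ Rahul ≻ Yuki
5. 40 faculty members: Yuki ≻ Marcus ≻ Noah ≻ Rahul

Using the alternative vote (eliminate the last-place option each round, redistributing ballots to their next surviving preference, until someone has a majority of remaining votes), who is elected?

Round 1: Rahul 5, Noah 42, Marcus 4, Yuki 40. Eliminate Marcus.
Round 2: Rahul 9, Noah 42, Yuki 40. Eliminate Rahul.
Round 3: Noah 42, Yuki 49. Yuki has a majority.

Yuki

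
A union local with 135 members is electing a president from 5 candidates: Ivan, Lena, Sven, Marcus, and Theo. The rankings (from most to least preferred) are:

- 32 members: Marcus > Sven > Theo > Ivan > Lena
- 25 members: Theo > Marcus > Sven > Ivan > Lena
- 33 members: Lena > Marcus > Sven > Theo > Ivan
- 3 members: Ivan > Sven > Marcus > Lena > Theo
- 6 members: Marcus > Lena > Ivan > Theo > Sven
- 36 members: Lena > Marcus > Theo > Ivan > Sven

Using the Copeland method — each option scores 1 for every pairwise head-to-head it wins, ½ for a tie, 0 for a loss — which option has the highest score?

Lena

Ivan: loses to Lena, Sven, Marcus, and Theo → score 0.
Lena: beats Ivan, Sven, Marcus, and Theo → score 4.
Sven: beats Ivan and Theo; loses to Lena and Marcus → score 2.
Marcus: beats Ivan, Sven, and Theo; loses to Lena → score 3.
Theo: beats Ivan; loses to Lena, Sven, and Marcus → score 1.
Lena has the best pairwise record.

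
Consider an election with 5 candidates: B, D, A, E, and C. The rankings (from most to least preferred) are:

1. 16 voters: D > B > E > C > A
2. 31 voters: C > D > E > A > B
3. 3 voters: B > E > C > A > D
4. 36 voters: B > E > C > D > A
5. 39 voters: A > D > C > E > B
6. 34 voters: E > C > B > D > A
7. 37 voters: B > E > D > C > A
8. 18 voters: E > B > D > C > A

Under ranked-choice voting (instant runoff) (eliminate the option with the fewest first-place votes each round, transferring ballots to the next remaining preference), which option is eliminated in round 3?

A

Round 1: B 76, D 16, A 39, E 52, C 31. Eliminate D.
Round 2: B 92, A 39, E 52, C 31. Eliminate C.
Round 3: B 92, A 39, E 83. Eliminate A.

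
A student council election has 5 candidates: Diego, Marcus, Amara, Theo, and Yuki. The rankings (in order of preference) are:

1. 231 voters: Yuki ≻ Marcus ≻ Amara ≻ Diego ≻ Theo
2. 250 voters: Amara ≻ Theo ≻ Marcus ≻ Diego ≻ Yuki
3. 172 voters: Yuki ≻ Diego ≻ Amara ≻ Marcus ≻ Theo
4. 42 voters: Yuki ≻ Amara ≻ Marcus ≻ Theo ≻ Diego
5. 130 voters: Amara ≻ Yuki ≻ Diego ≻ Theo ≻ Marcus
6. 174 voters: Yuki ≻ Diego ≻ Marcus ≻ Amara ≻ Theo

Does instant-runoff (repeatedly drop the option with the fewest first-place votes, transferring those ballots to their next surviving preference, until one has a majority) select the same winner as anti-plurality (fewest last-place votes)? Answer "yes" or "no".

Instant-runoff — R1 Diego 0, Marcus 0, Amara 380, Theo 0, Yuki 619 (Yuki winner). Winner: Yuki.
Anti-plurality — last-place votes: Diego 42, Marcus 130, Amara 0, Theo 577, Yuki 250. Winner: Amara.
The two methods disagree.

no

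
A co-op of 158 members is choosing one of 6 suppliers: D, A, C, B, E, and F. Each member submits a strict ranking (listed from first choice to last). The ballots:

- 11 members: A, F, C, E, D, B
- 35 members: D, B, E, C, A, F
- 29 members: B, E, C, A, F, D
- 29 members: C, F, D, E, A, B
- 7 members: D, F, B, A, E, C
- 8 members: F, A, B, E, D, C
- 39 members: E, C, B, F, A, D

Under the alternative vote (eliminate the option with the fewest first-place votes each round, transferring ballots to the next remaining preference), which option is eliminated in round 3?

Round 1: D 42, A 11, C 29, B 29, E 39, F 8. Eliminate F.
Round 2: D 42, A 19, C 29, B 29, E 39. Eliminate A.
Round 3: D 42, C 40, B 37, E 39. Eliminate B.

B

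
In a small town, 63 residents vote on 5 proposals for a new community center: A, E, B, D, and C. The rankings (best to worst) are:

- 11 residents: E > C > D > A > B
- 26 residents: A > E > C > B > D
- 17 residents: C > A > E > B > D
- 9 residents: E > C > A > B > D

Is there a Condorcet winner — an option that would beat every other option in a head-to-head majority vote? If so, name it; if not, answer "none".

none

Checking pairwise contests:
C beats A 37–26.
A beats E 43–20.
A beats B 63–0.
A beats D 52–11.
E beats C 46–17.
Every option loses at least one head-to-head, so there is no Condorcet winner.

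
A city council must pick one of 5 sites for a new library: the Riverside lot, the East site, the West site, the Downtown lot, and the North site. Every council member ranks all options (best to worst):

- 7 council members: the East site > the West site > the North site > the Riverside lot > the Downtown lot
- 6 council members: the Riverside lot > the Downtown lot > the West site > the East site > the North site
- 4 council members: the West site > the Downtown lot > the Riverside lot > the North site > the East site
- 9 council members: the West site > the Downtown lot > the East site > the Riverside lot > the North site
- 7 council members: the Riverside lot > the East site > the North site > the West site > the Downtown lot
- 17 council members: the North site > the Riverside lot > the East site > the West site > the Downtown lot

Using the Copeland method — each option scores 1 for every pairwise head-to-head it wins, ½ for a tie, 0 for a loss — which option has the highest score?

the Riverside lot

the Riverside lot: beats the East site, the West site, the Downtown lot, and the North site → score 4.
the East site: beats the West site, the Downtown lot, and the North site; loses to the Riverside lot → score 3.
the West site: beats the Downtown lot and the North site; loses to the Riverside lot and the East site → score 2.
the Downtown lot: loses to the Riverside lot, the East site, the West site, and the North site → score 0.
the North site: beats the Downtown lot; loses to the Riverside lot, the East site, and the West site → score 1.
the Riverside lot has the best pairwise record.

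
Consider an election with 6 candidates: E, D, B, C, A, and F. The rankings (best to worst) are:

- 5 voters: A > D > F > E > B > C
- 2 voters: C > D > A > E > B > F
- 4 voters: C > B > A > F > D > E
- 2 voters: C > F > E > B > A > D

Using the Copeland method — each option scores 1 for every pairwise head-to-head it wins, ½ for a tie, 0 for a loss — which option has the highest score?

C

E: beats B; loses to D, C, A, and F → score 1.
D: beats E, B, and F; loses to C and A → score 3.
B: loses to E, D, C, A, and F → score 0.
C: beats E, D, B, A, and F → score 5.
A: beats E, D, B, and F; loses to C → score 4.
F: beats E and B; loses to D, C, and A → score 2.
C has the best pairwise record.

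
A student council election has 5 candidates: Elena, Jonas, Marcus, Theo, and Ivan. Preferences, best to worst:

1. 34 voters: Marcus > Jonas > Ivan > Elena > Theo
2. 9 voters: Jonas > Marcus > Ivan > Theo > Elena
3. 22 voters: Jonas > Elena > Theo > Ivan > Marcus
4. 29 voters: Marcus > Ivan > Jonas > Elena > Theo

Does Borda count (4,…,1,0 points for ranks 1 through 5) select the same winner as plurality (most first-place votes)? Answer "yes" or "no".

Borda — scores: Elena 129, Jonas 284, Marcus 279, Theo 53, Ivan 195. Winner: Jonas.
Plurality — first-place votes: Elena 0, Jonas 31, Marcus 63, Theo 0, Ivan 0. Winner: Marcus.
The two methods disagree.

no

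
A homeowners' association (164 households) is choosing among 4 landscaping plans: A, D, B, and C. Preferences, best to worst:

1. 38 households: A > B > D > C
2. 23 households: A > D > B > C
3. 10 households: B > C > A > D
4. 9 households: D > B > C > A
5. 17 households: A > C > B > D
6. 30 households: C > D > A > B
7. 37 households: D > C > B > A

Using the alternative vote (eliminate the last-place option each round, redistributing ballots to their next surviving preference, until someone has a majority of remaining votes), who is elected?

A

Round 1: A 78, D 46, B 10, C 30. Eliminate B.
Round 2: A 78, D 46, C 40. Eliminate C.
Round 3: A 88, D 76. A has a majority.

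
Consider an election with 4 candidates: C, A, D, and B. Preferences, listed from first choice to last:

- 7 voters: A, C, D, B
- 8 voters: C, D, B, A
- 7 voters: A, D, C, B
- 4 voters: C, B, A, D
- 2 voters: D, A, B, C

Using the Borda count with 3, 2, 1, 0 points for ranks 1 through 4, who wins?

C: 7·2 + 8·3 + 7·1 + 4·3 + 2·0 = 57
A: 7·3 + 8·0 + 7·3 + 4·1 + 2·2 = 50
D: 7·1 + 8·2 + 7·2 + 4·0 + 2·3 = 43
B: 7·0 + 8·1 + 7·0 + 4·2 + 2·1 = 18
C has the highest Borda score (57).

C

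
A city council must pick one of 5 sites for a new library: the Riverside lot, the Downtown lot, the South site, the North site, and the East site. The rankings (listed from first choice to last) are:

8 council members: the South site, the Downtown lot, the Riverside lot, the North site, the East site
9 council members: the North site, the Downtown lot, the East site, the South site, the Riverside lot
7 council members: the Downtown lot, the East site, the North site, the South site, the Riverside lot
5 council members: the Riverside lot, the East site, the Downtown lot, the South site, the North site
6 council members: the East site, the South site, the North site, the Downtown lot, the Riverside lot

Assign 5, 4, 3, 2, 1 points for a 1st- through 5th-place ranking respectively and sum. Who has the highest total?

the Riverside lot: 8·3 + 9·1 + 7·1 + 5·5 + 6·1 = 71
the Downtown lot: 8·4 + 9·4 + 7·5 + 5·3 + 6·2 = 130
the South site: 8·5 + 9·2 + 7·2 + 5·2 + 6·4 = 106
the North site: 8·2 + 9·5 + 7·3 + 5·1 + 6·3 = 105
the East site: 8·1 + 9·3 + 7·4 + 5·4 + 6·5 = 113
the Downtown lot has the highest Borda score (130).

the Downtown lot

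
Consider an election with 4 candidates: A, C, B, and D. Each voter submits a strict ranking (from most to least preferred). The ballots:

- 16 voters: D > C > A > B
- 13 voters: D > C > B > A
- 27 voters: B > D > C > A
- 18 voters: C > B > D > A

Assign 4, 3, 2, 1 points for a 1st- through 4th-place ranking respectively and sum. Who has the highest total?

A: 16·2 + 13·1 + 27·1 + 18·1 = 90
C: 16·3 + 13·3 + 27·2 + 18·4 = 213
B: 16·1 + 13·2 + 27·4 + 18·3 = 204
D: 16·4 + 13·4 + 27·3 + 18·2 = 233
D has the highest Borda score (233).

D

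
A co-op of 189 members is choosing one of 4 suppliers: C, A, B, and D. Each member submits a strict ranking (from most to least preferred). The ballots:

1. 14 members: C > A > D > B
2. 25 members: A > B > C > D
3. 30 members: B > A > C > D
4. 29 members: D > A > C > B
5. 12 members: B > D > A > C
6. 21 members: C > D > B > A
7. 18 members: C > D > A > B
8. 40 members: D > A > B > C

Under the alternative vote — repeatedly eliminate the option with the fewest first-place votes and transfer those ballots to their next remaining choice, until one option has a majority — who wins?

D

Round 1: C 53, A 25, B 42, D 69. Eliminate A.
Round 2: C 53, B 67, D 69. Eliminate C.
Round 3: B 67, D 122. D has a majority.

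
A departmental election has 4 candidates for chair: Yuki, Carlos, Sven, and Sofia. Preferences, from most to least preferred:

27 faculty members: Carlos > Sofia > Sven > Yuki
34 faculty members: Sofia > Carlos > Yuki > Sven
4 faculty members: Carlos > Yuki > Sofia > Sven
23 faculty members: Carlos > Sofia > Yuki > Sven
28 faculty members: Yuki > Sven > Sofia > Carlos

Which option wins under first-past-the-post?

Carlos

First-place votes: Yuki 28, Carlos 54, Sven 0, Sofia 34.
Carlos has the most first-place votes.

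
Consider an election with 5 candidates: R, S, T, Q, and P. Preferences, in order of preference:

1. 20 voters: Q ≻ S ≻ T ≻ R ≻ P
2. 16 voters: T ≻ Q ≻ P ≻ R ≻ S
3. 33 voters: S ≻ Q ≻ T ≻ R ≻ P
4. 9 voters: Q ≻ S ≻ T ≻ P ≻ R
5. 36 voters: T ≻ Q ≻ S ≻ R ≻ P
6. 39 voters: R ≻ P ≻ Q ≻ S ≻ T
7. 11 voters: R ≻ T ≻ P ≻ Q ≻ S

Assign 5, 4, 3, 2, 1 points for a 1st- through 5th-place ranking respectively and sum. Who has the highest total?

R: 20·2 + 16·2 + 33·2 + 9·1 + 36·2 + 39·5 + 11·5 = 469
S: 20·4 + 16·1 + 33·5 + 9·4 + 36·3 + 39·2 + 11·1 = 494
T: 20·3 + 16·5 + 33·3 + 9·3 + 36·5 + 39·1 + 11·4 = 529
Q: 20·5 + 16·4 + 33·4 + 9·5 + 36·4 + 39·3 + 11·2 = 624
P: 20·1 + 16·3 + 33·1 + 9·2 + 36·1 + 39·4 + 11·3 = 344
Q has the highest Borda score (624).

Q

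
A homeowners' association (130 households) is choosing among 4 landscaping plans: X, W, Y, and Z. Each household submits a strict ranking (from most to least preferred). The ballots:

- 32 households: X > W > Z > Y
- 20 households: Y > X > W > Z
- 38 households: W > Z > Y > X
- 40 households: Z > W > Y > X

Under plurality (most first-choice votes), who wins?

First-place votes: X 32, W 38, Y 20, Z 40.
Z has the most first-place votes.

Z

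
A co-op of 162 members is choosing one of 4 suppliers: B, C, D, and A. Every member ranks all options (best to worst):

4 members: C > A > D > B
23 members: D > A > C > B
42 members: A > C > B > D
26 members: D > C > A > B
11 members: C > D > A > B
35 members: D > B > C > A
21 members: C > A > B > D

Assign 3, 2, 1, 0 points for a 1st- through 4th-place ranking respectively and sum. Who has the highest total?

B: 4·0 + 23·0 + 42·1 + 26·0 + 11·0 + 35·2 + 21·1 = 133
C: 4·3 + 23·1 + 42·2 + 26·2 + 11·3 + 35·1 + 21·3 = 302
D: 4·1 + 23·3 + 42·0 + 26·3 + 11·2 + 35·3 + 21·0 = 278
A: 4·2 + 23·2 + 42·3 + 26·1 + 11·1 + 35·0 + 21·2 = 259
C has the highest Borda score (302).

C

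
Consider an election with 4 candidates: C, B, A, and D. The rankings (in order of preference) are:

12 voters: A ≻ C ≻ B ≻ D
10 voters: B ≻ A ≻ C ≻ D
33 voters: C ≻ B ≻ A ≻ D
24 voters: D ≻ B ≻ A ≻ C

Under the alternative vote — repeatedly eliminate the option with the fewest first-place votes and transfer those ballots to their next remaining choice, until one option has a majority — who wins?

Round 1: C 33, B 10, A 12, D 24. Eliminate B.
Round 2: C 33, A 22, D 24. Eliminate A.
Round 3: C 55, D 24. C has a majority.

C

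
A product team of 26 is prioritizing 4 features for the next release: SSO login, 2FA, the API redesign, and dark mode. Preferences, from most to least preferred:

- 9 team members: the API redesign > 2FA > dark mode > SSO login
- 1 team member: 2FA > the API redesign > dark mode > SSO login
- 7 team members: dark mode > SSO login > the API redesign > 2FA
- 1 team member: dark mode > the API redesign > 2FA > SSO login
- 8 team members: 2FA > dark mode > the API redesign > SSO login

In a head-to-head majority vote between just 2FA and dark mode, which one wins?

Voters preferring 2FA to dark mode: 18; preferring dark mode to 2FA: 8.
2FA wins the head-to-head.

2FA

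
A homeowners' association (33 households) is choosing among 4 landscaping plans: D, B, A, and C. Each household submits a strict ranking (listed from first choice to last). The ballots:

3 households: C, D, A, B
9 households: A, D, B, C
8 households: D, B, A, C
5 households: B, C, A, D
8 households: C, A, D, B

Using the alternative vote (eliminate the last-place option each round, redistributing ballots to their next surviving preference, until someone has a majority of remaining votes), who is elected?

Round 1: D 8, B 5, A 9, C 11. Eliminate B.
Round 2: D 8, A 9, C 16. Eliminate D.
Round 3: A 17, C 16. A has a majority.

A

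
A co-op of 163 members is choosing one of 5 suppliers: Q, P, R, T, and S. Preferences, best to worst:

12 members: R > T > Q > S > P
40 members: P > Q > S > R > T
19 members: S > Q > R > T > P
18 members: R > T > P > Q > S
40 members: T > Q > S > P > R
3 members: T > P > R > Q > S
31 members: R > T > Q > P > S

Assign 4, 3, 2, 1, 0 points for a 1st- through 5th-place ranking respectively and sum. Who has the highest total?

Q

Q: 12·2 + 40·3 + 19·3 + 18·1 + 40·3 + 3·1 + 31·2 = 404
P: 12·0 + 40·4 + 19·0 + 18·2 + 40·1 + 3·3 + 31·1 = 276
R: 12·4 + 40·1 + 19·2 + 18·4 + 40·0 + 3·2 + 31·4 = 328
T: 12·3 + 40·0 + 19·1 + 18·3 + 40·4 + 3·4 + 31·3 = 374
S: 12·1 + 40·2 + 19·4 + 18·0 + 40·2 + 3·0 + 31·0 = 248
Q has the highest Borda score (404).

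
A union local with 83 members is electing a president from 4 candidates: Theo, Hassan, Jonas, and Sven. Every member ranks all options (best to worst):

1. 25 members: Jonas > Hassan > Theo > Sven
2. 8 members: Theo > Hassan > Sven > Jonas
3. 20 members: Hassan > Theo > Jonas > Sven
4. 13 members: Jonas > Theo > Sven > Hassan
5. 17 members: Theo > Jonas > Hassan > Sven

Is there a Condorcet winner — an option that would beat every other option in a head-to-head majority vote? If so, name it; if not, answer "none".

none

Checking pairwise contests:
Hassan beats Theo 45–38.
Jonas beats Hassan 55–28.
Theo beats Jonas 45–38.
Theo beats Sven 83–0.
Every option loses at least one head-to-head, so there is no Condorcet winner.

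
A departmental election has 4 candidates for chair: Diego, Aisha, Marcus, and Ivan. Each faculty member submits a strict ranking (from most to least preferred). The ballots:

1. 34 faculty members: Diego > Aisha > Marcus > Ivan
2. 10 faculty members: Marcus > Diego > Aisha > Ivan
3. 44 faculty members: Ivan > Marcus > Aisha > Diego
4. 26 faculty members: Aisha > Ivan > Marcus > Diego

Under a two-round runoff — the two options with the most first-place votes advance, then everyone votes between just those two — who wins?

Round 1 first-place votes: Diego 34, Aisha 26, Marcus 10, Ivan 44.
Ivan and Diego advance.
Runoff: Ivan is preferred to Diego by 70 voters; Diego by 44.
Ivan wins the runoff.

Ivan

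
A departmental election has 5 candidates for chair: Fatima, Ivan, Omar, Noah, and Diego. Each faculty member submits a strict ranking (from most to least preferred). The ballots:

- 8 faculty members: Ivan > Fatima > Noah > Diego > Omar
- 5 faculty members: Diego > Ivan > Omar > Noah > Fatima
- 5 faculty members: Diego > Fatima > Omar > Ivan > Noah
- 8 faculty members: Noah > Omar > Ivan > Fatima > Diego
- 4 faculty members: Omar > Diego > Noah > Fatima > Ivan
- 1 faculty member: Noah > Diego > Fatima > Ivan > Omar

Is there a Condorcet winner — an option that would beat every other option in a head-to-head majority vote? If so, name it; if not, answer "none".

Checking pairwise contests:
Ivan beats Fatima 21–10.
Omar beats Ivan 17–14.
Noah beats Omar 17–14.
Ivan beats Noah 18–13.
Fatima beats Diego 16–15.
Every option loses at least one head-to-head, so there is no Condorcet winner.

none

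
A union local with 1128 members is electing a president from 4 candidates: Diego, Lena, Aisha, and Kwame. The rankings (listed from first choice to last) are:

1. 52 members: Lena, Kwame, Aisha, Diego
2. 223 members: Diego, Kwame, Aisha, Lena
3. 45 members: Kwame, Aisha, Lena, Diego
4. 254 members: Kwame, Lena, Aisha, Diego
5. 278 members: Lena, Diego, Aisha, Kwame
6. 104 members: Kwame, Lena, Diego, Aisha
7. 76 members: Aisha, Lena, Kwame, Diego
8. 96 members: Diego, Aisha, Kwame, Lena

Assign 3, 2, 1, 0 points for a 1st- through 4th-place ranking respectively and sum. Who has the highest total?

Diego: 52·0 + 223·3 + 45·0 + 254·0 + 278·2 + 104·1 + 76·0 + 96·3 = 1617
Lena: 52·3 + 223·0 + 45·1 + 254·2 + 278·3 + 104·2 + 76·2 + 96·0 = 1903
Aisha: 52·1 + 223·1 + 45·2 + 254·1 + 278·1 + 104·0 + 76·3 + 96·2 = 1317
Kwame: 52·2 + 223·2 + 45·3 + 254·3 + 278·0 + 104·3 + 76·1 + 96·1 = 1931
Kwame has the highest Borda score (1931).

Kwame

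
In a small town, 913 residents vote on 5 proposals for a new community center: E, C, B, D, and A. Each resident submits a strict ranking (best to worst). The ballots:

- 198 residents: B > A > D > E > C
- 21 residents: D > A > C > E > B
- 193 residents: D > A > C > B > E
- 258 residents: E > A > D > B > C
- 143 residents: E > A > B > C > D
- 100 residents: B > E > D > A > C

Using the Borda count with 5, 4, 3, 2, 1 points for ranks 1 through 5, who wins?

A

E: 198·2 + 21·2 + 193·1 + 258·5 + 143·5 + 100·4 = 3036
C: 198·1 + 21·3 + 193·3 + 258·1 + 143·2 + 100·1 = 1484
B: 198·5 + 21·1 + 193·2 + 258·2 + 143·3 + 100·5 = 2842
D: 198·3 + 21·5 + 193·5 + 258·3 + 143·1 + 100·3 = 2881
A: 198·4 + 21·4 + 193·4 + 258·4 + 143·4 + 100·2 = 3452
A has the highest Borda score (3452).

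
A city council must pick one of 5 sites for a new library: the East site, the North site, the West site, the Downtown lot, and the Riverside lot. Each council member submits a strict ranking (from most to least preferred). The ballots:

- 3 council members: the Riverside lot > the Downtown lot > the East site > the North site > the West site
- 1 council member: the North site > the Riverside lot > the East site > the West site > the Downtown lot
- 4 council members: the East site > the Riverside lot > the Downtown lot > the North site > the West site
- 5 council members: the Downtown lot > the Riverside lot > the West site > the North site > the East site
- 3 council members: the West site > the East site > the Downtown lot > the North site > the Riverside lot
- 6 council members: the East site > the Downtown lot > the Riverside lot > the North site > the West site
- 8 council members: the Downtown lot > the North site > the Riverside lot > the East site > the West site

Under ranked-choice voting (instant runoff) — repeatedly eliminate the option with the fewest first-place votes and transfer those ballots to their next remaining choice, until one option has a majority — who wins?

Round 1: the East site 10, the North site 1, the West site 3, the Downtown lot 13, the Riverside lot 3. Eliminate the North site.
Round 2: the East site 10, the West site 3, the Downtown lot 13, the Riverside lot 4. Eliminate the West site.
Round 3: the East site 13, the Downtown lot 13, the Riverside lot 4. Eliminate the Riverside lot.
Round 4: the East site 14, the Downtown lot 16. The Downtown lot has a majority.

the Downtown lot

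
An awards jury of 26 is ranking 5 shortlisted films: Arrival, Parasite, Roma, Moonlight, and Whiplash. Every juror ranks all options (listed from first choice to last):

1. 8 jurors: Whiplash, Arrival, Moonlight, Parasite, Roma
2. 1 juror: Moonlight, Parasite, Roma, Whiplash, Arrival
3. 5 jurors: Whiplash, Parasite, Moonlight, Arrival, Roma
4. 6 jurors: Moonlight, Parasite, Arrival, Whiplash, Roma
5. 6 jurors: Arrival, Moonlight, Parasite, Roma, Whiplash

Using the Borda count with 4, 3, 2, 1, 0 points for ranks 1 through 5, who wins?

Arrival: 8·3 + 1·0 + 5·1 + 6·2 + 6·4 = 65
Parasite: 8·1 + 1·3 + 5·3 + 6·3 + 6·2 = 56
Roma: 8·0 + 1·2 + 5·0 + 6·0 + 6·1 = 8
Moonlight: 8·2 + 1·4 + 5·2 + 6·4 + 6·3 = 72
Whiplash: 8·4 + 1·1 + 5·4 + 6·1 + 6·0 = 59
Moonlight has the highest Borda score (72).

Moonlight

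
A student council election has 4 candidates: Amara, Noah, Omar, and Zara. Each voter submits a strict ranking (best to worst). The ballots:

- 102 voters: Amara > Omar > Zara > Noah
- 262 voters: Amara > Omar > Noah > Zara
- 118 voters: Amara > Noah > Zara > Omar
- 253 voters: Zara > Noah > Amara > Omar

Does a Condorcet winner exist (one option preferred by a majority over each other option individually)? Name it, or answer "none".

Amara vs Noah: 482–253 for Amara.
Amara vs Omar: 735–0 for Amara.
Amara vs Zara: 482–253 for Amara.
Amara beats every other option head-to-head.

Amara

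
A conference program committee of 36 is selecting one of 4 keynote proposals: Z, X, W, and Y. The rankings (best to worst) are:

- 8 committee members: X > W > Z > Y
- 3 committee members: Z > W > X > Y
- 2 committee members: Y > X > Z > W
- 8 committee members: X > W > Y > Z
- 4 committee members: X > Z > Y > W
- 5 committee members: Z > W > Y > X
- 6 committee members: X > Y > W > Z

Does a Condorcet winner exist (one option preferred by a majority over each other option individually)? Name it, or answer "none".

X vs Z: 28–8 for X.
X vs W: 28–8 for X.
X vs Y: 29–7 for X.
X beats every other option head-to-head.

X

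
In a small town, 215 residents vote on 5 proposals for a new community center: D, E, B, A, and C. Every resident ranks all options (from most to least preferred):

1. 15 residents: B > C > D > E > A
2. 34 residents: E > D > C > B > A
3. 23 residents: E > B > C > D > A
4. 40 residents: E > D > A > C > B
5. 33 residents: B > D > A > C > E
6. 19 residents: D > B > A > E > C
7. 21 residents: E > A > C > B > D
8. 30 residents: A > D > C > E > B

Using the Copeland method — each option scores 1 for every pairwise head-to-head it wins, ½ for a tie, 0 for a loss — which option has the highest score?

E

D: beats B, A, and C; loses to E → score 3.
E: beats D, B, A, and C → score 4.
B: beats A; loses to D, E, and C → score 1.
A: beats C; loses to D, E, and B → score 1.
C: beats B; loses to D, E, and A → score 1.
E has the best pairwise record.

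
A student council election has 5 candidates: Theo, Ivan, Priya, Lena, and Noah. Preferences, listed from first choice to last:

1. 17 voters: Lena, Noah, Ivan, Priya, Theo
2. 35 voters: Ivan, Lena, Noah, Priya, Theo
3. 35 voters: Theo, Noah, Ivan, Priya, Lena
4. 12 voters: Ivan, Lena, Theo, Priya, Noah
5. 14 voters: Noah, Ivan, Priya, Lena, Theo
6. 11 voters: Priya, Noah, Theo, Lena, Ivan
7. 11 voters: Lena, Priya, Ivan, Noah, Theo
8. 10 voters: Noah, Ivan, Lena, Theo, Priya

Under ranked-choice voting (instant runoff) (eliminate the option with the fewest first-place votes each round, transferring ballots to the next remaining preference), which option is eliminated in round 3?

Theo

Round 1: Theo 35, Ivan 47, Priya 11, Lena 28, Noah 24. Eliminate Priya.
Round 2: Theo 35, Ivan 47, Lena 28, Noah 35. Eliminate Lena.
Round 3: Theo 35, Ivan 58, Noah 52. Eliminate Theo.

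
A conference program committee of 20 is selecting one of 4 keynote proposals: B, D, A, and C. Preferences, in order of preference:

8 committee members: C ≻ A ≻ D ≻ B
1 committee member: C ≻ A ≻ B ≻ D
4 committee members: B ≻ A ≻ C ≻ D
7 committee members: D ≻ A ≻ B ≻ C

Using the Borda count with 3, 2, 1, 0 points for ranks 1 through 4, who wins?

A

B: 8·0 + 1·1 + 4·3 + 7·1 = 20
D: 8·1 + 1·0 + 4·0 + 7·3 = 29
A: 8·2 + 1·2 + 4·2 + 7·2 = 40
C: 8·3 + 1·3 + 4·1 + 7·0 = 31
A has the highest Borda score (40).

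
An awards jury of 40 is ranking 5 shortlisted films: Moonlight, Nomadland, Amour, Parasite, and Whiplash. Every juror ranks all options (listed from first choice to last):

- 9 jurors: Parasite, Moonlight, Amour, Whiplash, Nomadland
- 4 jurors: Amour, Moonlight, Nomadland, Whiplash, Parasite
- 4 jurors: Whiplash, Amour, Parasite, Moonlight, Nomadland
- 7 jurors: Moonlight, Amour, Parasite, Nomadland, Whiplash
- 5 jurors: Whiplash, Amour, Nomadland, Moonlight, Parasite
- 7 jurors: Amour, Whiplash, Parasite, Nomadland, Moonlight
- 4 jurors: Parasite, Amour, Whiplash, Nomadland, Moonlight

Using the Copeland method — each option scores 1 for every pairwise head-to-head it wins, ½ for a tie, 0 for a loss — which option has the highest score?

Moonlight: beats Nomadland; ties Whiplash; loses to Amour and Parasite → score 1.5.
Nomadland: loses to Moonlight, Amour, Parasite, and Whiplash → score 0.
Amour: beats Moonlight, Nomadland, Parasite, and Whiplash → score 4.
Parasite: beats Moonlight and Nomadland; ties Whiplash; loses to Amour → score 2.5.
Whiplash: beats Nomadland; ties Moonlight and Parasite; loses to Amour → score 2.
Amour has the best pairwise record.

Amour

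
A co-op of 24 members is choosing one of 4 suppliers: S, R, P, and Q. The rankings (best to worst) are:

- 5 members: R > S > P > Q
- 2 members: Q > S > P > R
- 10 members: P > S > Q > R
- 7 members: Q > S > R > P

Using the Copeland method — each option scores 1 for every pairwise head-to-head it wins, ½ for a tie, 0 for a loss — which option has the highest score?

S: beats R, P, and Q → score 3.
R: ties P; loses to S and Q → score 0.5.
P: beats Q; ties R; loses to S → score 1.5.
Q: beats R; loses to S and P → score 1.
S has the best pairwise record.

S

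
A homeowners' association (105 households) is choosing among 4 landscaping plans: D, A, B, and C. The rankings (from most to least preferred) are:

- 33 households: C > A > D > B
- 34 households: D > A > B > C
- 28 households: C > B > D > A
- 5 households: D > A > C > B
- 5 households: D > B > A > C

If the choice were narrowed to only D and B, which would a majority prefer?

D

Voters preferring D to B: 77; preferring B to D: 28.
D wins the head-to-head.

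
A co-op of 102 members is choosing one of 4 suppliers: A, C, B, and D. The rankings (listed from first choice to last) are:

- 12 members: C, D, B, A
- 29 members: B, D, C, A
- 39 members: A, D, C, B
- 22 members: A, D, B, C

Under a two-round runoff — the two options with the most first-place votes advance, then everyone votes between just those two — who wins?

Round 1 first-place votes: A 61, C 12, B 29, D 0.
A and B advance.
Runoff: A is preferred to B by 61 voters; B by 41.
A wins the runoff.

A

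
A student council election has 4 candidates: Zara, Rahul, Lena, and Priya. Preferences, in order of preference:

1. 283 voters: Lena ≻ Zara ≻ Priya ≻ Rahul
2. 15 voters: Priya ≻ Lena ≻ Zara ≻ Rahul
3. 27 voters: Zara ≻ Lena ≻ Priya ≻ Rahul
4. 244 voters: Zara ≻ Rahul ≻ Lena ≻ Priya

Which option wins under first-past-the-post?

Lena

First-place votes: Zara 271, Rahul 0, Lena 283, Priya 15.
Lena has the most first-place votes.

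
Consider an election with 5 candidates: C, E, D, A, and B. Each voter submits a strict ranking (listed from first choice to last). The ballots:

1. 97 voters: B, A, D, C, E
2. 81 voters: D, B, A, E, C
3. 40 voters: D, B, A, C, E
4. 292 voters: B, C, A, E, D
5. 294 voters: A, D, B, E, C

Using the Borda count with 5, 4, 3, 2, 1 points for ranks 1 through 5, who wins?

B

C: 97·2 + 81·1 + 40·2 + 292·4 + 294·1 = 1817
E: 97·1 + 81·2 + 40·1 + 292·2 + 294·2 = 1471
D: 97·3 + 81·5 + 40·5 + 292·1 + 294·4 = 2364
A: 97·4 + 81·3 + 40·3 + 292·3 + 294·5 = 3097
B: 97·5 + 81·4 + 40·4 + 292·5 + 294·3 = 3311
B has the highest Borda score (3311).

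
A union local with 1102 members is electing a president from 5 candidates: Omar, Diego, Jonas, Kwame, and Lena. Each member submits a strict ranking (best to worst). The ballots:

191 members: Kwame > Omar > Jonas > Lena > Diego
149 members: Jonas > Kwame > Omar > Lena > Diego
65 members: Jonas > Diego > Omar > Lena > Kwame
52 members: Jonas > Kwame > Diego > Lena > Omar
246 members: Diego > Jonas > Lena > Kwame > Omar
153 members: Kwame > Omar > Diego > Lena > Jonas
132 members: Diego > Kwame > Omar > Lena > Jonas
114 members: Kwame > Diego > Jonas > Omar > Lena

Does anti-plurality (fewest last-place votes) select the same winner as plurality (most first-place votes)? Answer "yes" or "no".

Anti-plurality — last-place votes: Omar 298, Diego 340, Jonas 285, Kwame 65, Lena 114. Winner: Kwame.
Plurality — first-place votes: Omar 0, Diego 378, Jonas 266, Kwame 458, Lena 0. Winner: Kwame.
The two methods agree.

yes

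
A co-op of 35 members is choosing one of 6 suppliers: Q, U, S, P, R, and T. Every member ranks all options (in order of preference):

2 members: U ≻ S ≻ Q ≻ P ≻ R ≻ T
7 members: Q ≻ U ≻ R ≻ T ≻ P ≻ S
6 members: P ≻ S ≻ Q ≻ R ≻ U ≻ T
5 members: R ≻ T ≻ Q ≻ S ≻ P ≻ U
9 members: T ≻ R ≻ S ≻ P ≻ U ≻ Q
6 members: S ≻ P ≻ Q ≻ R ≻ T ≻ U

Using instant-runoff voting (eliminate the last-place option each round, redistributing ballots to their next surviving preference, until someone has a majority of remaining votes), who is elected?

T

Round 1: Q 7, U 2, S 6, P 6, R 5, T 9. Eliminate U.
Round 2: Q 7, S 8, P 6, R 5, T 9. Eliminate R.
Round 3: Q 7, S 8, P 6, T 14. Eliminate P.
Round 4: Q 7, S 14, T 14. Eliminate Q.
Round 5: S 14, T 21. T has a majority.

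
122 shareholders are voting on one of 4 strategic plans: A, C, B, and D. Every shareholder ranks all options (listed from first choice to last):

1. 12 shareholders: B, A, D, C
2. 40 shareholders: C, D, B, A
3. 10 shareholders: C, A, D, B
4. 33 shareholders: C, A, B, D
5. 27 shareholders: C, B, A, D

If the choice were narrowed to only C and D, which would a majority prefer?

C

Voters preferring C to D: 110; preferring D to C: 12.
C wins the head-to-head.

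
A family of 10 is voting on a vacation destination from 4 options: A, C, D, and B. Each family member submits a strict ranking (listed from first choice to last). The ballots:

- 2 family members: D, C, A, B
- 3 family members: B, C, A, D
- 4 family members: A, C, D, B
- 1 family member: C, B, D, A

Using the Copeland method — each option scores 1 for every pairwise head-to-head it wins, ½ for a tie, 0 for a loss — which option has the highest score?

A: beats D and B; loses to C → score 2.
C: beats A, D, and B → score 3.
D: beats B; loses to A and C → score 1.
B: loses to A, C, and D → score 0.
C has the best pairwise record.

C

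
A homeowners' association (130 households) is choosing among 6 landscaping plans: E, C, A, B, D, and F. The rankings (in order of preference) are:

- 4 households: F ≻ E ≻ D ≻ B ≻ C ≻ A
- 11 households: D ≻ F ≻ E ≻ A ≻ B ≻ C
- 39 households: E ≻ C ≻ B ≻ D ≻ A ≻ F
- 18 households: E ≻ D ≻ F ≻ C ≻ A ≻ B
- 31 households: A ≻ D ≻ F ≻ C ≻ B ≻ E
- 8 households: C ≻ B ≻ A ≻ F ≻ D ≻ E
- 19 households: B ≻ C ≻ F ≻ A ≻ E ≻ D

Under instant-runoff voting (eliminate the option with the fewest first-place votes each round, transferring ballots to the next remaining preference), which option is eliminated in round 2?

C

Round 1: E 57, C 8, A 31, B 19, D 11, F 4. Eliminate F.
Round 2: E 61, C 8, A 31, B 19, D 11. Eliminate C.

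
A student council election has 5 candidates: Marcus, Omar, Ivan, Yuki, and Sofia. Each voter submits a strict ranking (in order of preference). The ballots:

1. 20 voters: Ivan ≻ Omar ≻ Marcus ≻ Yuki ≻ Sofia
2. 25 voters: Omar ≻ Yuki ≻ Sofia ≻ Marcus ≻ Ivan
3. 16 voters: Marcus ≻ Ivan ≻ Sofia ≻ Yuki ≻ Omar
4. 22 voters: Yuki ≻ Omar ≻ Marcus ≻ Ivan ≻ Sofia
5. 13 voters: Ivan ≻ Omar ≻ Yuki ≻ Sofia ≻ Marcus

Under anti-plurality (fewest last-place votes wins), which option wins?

Yuki

Last-place votes: Marcus 13, Omar 16, Ivan 25, Yuki 0, Sofia 42.
Yuki is ranked last by the fewest voters, so Yuki wins.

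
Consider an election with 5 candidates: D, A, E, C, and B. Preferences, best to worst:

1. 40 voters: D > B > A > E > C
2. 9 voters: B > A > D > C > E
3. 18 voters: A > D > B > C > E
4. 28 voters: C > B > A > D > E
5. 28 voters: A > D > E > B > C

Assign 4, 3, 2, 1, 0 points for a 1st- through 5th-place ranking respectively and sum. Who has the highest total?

A

D: 40·4 + 9·2 + 18·3 + 28·1 + 28·3 = 344
A: 40·2 + 9·3 + 18·4 + 28·2 + 28·4 = 347
E: 40·1 + 9·0 + 18·0 + 28·0 + 28·2 = 96
C: 40·0 + 9·1 + 18·1 + 28·4 + 28·0 = 139
B: 40·3 + 9·4 + 18·2 + 28·3 + 28·1 = 304
A has the highest Borda score (347).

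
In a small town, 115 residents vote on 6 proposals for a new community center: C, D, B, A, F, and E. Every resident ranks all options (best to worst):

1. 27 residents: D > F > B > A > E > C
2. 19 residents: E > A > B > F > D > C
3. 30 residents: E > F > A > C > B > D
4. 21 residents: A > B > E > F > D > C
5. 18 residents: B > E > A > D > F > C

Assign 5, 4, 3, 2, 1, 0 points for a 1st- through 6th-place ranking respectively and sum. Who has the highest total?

C: 27·0 + 19·0 + 30·2 + 21·0 + 18·0 = 60
D: 27·5 + 19·1 + 30·0 + 21·1 + 18·2 = 211
B: 27·3 + 19·3 + 30·1 + 21·4 + 18·5 = 342
A: 27·2 + 19·4 + 30·3 + 21·5 + 18·3 = 379
F: 27·4 + 19·2 + 30·4 + 21·2 + 18·1 = 326
E: 27·1 + 19·5 + 30·5 + 21·3 + 18·4 = 407
E has the highest Borda score (407).

E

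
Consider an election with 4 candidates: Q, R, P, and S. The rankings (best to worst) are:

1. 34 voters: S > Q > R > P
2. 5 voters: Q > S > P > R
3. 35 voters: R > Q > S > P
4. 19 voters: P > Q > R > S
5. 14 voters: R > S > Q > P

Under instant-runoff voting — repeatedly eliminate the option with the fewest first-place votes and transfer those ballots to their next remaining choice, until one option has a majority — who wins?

R

Round 1: Q 5, R 49, P 19, S 34. Eliminate Q.
Round 2: R 49, P 19, S 39. Eliminate P.
Round 3: R 68, S 39. R has a majority.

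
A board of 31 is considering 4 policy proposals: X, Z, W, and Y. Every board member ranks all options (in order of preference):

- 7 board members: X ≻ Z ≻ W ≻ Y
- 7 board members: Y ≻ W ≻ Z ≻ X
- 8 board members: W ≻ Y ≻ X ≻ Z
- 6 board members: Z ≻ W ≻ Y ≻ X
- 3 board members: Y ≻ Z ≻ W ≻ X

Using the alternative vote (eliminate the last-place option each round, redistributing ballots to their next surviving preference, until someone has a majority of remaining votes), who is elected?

W

Round 1: X 7, Z 6, W 8, Y 10. Eliminate Z.
Round 2: X 7, W 14, Y 10. Eliminate X.
Round 3: W 21, Y 10. W has a majority.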